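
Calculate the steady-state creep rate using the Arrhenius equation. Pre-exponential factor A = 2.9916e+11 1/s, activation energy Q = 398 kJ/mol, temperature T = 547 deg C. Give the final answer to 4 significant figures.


rate = A * exp(-Q / (R*T))
T = 547 + 273.15 = 820.15 K
rate = 2.9916e+11 * exp(-398e3 / (8.314 * 820.15))
rate = 1.339e-14 1/s


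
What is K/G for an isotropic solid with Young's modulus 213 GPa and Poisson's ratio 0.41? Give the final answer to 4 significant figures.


G = E / (2*(1+nu))
G = 213 / (2*(1+0.41)) = 75.5319 GPa
K = E / (3*(1-2*nu))
K = 213 / (3*(1-2*0.41)) = 394.444 GPa
K/G = 394.444 / 75.5319 = 5.222


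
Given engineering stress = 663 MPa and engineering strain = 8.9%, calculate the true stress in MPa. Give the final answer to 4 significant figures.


sigma_true = sigma_eng * (1 + epsilon_eng)
sigma_true = 663 * (1 + 0.089)
sigma_true = 722 MPa


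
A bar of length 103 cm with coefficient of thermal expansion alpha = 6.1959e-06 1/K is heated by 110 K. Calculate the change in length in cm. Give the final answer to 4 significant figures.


dL = L0 * alpha * dT
dL = 103 * 6.1959e-06 * 110
dL = 0.0702 cm


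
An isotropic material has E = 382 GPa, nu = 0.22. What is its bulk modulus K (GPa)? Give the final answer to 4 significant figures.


K = E / (3*(1-2*nu))
K = 382 / (3*(1-2*0.22))
K = 227.4 GPa


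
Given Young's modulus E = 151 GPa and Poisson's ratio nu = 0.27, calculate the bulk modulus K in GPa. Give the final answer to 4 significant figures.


K = E / (3*(1-2*nu))
K = 151 / (3*(1-2*0.27))
K = 109.4 GPa


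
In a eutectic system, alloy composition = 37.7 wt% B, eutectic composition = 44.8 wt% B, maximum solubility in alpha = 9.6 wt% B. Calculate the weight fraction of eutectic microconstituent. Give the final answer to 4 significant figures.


f_primary = (C_e - C0) / (C_e - C_alpha_max)
f_primary = (44.8 - 37.7) / (44.8 - 9.6)
f_primary = 0.201705
f_eutectic = 1 - 0.201705 = 0.7983


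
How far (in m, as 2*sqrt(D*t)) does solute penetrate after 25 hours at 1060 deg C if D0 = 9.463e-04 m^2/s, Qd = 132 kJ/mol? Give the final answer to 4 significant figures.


Step 1: D = D0 * exp(-Qd/(R*T))
T = 1333.15 K
D = 9.463e-04 * exp(-132e3 / (8.314 * 1333.15)) = 6.36651e-09 m^2/s
Step 2: L = 2*sqrt(D*t)
t = 25 h = 90000 s
L = 2*sqrt(6.36651e-09 * 90000) = 0.04787 m


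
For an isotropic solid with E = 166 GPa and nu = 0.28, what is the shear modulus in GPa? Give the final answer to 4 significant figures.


G = E / (2*(1+nu))
G = 166 / (2*(1+0.28))
G = 64.84 GPa


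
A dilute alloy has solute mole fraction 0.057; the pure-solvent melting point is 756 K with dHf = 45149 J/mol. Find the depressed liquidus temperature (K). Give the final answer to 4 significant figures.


dT = R*Tm^2*x / dHf
dT = 8.314 * 756^2 * 0.057 / 45149
dT = 5.99902 K
T_new = 756 - 5.99902 = 750 K


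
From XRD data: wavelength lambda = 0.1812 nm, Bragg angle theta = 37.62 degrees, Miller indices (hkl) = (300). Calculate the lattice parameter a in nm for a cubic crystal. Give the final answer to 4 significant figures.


d = lambda / (2*sin(theta))
d = 0.1812 / (2*sin(37.62 deg))
d = 0.148422 nm
a = d * sqrt(h^2+k^2+l^2) = 0.148422 * sqrt(9)
a = 0.4453 nm


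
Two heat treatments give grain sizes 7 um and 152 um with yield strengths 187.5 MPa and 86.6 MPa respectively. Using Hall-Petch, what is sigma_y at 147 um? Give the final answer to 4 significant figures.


sigma_y = sigma0 + k / sqrt(d)
1/sqrt(d1) = 1/sqrt(7e-06) = 377.964;  1/sqrt(d2) = 81.1107
k = (sigma1 - sigma2) / (1/sqrt(d1) - 1/sqrt(d2)) = (187.5 - 86.6) / (377.964 - 81.1107) = 0.339898 MPa*m^0.5
sigma0 = sigma1 - k/sqrt(d1) = 187.5 - 0.339898*377.964 = 59.0306 MPa
sigma_y(d3) = 59.0306 + 0.339898 / sqrt(1.47e-04) = 87.06 MPa


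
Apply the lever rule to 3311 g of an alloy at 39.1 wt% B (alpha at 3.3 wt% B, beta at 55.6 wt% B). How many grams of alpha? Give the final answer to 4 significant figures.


f_alpha = (C_beta - C0) / (C_beta - C_alpha)
f_alpha = (55.6 - 39.1) / (55.6 - 3.3) = 0.315488
m_alpha = f_alpha * m_total = 0.315488 * 3311 = 1045 g


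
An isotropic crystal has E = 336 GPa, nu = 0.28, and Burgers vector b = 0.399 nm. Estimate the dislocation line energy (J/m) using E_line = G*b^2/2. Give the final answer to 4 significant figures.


Step 1: G = E / (2*(1+nu))
G = 336 / (2*(1+0.28)) = 131.25 GPa = 1.3125e+11 Pa
Step 2: E_line = G*b^2/2
b = 0.399 nm = 3.99e-10 m
E_line = 0.5 * 1.3125e+11 * (3.99e-10)^2 = 1.045e-08 J/m


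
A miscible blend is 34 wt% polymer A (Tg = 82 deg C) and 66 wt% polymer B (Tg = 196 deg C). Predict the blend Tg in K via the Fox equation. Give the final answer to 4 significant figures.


1/Tg = w1/Tg1 + w2/Tg2 (in Kelvin)
Tg1 = 355.15 K, Tg2 = 469.15 K
1/Tg = 0.34/355.15 + 0.66/469.15
Tg = 423 K


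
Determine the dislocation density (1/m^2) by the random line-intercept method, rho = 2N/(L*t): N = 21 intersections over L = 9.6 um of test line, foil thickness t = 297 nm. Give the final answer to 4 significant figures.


rho = 2N / (L * t)
L = 9.6 um = 9.6e-06 m, t = 297 nm = 2.97e-07 m
rho = 2 * 21 / (9.6e-06 * 2.97e-07)
rho = 1.473e+13 1/m^2


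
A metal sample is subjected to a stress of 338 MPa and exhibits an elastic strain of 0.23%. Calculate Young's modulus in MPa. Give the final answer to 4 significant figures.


E = sigma / epsilon
epsilon = 0.23% = 2.3e-03
E = 338 / 2.3e-03
E = 147000 MPa


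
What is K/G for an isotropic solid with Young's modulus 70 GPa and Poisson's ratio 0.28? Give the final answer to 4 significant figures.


G = E / (2*(1+nu))
G = 70 / (2*(1+0.28)) = 27.3438 GPa
K = E / (3*(1-2*nu))
K = 70 / (3*(1-2*0.28)) = 53.0303 GPa
K/G = 53.0303 / 27.3438 = 1.939


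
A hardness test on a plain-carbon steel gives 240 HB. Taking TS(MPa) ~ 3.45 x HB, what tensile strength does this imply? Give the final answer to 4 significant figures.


TS (MPa) = 3.45 * HB
TS = 3.45 * 240
TS = 828 MPa


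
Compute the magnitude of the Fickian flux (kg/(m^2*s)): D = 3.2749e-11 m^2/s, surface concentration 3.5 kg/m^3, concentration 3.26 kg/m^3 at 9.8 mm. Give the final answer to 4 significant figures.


J = -D * (dC/dx) = D * (C1 - C2) / dx
J = 3.2749e-11 * (3.5 - 3.26) / 9.8e-03
J = 8.02e-10 kg/(m^2*s)


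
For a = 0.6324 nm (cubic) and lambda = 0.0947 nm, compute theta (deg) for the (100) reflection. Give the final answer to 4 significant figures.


d = a / sqrt(h^2+k^2+l^2)
d = 0.6324 / sqrt(1) = 0.6324 nm
lambda = 2*d*sin(theta)  =>  sin(theta) = lambda / (2*d)
sin(theta) = 0.0947 / (2 * 0.6324) = 0.0748735
theta = 4.294 deg


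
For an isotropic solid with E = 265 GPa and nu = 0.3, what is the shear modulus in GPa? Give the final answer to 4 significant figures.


G = E / (2*(1+nu))
G = 265 / (2*(1+0.3))
G = 101.9 GPa


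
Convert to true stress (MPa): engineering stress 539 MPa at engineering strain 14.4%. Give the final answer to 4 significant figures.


sigma_true = sigma_eng * (1 + epsilon_eng)
sigma_true = 539 * (1 + 0.144)
sigma_true = 616.6 MPa


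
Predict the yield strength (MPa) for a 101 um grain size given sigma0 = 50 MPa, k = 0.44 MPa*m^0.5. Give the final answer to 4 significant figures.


sigma_y = sigma0 + k / sqrt(d)
d = 101 um = 1.01e-04 m
sigma_y = 50 + 0.44 / sqrt(1.01e-04)
sigma_y = 93.78 MPa


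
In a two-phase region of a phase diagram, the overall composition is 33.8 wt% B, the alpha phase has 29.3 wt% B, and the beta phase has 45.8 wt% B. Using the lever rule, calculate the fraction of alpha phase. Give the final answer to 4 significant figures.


f_alpha = (C_beta - C0) / (C_beta - C_alpha)
f_alpha = (45.8 - 33.8) / (45.8 - 29.3)
f_alpha = 0.7273


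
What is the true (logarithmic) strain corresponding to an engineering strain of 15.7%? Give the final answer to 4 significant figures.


epsilon_true = ln(1 + epsilon_eng)
epsilon_true = ln(1 + 0.157)
epsilon_true = 0.1458


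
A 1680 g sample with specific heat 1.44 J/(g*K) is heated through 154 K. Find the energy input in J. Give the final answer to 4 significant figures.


Q = m * cp * dT
Q = 1680 * 1.44 * 154
Q = 372600 J


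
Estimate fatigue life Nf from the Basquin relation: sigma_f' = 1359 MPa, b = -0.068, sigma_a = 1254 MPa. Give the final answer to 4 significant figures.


sigma_a = sigma_f' * (2*Nf)^b
2*Nf = (sigma_a / sigma_f')^(1/b)
2*Nf = (1254 / 1359)^(1/-0.068)
2*Nf = 3.26255
Nf = 1.631 cycles


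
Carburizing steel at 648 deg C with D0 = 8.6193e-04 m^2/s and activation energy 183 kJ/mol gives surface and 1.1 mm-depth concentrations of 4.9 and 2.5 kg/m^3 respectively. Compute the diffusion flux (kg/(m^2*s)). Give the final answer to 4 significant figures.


Step 1: D = D0 * exp(-Qd/(R*T))
T = 648 + 273.15 = 921.15 K
D = 8.6193e-04 * exp(-183e3 / (8.314 * 921.15)) = 3.61341e-14 m^2/s
Step 2: J = D * (C1 - C2) / dx
J = 3.61341e-14 * (4.9 - 2.5) / 1.1e-03
J = 7.884e-11 kg/(m^2*s)


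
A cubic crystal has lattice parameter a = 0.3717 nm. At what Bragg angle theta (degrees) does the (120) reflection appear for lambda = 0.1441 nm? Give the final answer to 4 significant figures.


d = a / sqrt(h^2+k^2+l^2)
d = 0.3717 / sqrt(5) = 0.166229 nm
lambda = 2*d*sin(theta)  =>  sin(theta) = lambda / (2*d)
sin(theta) = 0.1441 / (2 * 0.166229) = 0.433437
theta = 25.69 deg


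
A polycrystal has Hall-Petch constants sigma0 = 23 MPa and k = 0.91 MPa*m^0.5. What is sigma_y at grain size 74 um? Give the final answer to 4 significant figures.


sigma_y = sigma0 + k / sqrt(d)
d = 74 um = 7.4e-05 m
sigma_y = 23 + 0.91 / sqrt(7.4e-05)
sigma_y = 128.8 MPa


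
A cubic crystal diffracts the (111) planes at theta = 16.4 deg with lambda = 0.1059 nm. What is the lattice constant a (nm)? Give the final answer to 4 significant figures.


d = lambda / (2*sin(theta))
d = 0.1059 / (2*sin(16.4 deg))
d = 0.187539 nm
a = d * sqrt(h^2+k^2+l^2) = 0.187539 * sqrt(3)
a = 0.3248 nm


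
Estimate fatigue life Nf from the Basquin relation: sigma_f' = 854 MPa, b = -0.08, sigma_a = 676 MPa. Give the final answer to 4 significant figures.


sigma_a = sigma_f' * (2*Nf)^b
2*Nf = (sigma_a / sigma_f')^(1/b)
2*Nf = (676 / 854)^(1/-0.08)
2*Nf = 18.5733
Nf = 9.287 cycles


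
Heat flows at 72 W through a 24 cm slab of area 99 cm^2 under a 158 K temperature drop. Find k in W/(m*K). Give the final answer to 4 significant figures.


k = Q*L / (A*dT)
L = 0.24 m, A = 9.9e-03 m^2
k = 72 * 0.24 / (9.9e-03 * 158)
k = 11.05 W/(m*K)


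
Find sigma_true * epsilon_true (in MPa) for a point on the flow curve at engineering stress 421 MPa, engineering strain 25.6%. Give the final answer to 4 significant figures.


sigma_true = sigma_eng * (1 + epsilon_eng)
sigma_true = 421 * (1 + 0.256) = 528.776 MPa
epsilon_true = ln(1 + epsilon_eng)
epsilon_true = ln(1 + 0.256) = 0.227932
sigma_true * epsilon_true = 528.776 * 0.227932 = 120.5 MPa


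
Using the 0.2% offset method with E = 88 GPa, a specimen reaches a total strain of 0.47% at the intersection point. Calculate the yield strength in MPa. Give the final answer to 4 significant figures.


Offset strain = 0.002
Elastic strain at yield = total_strain - offset = 4.7e-03 - 0.002 = 2.7e-03
sigma_y = E * elastic_strain = 88000 * 2.7e-03
sigma_y = 237.6 MPa


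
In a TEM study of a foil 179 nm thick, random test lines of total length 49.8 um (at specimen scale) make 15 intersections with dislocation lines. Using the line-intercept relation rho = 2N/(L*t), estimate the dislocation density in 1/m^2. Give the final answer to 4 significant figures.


rho = 2N / (L * t)
L = 49.8 um = 4.98e-05 m, t = 179 nm = 1.79e-07 m
rho = 2 * 15 / (4.98e-05 * 1.79e-07)
rho = 3.365e+12 1/m^2


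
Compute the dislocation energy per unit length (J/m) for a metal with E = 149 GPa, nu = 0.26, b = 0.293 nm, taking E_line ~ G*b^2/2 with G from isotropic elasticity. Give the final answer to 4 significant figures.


Step 1: G = E / (2*(1+nu))
G = 149 / (2*(1+0.26)) = 59.127 GPa = 5.9127e+10 Pa
Step 2: E_line = G*b^2/2
b = 0.293 nm = 2.93e-10 m
E_line = 0.5 * 5.9127e+10 * (2.93e-10)^2 = 2.538e-09 J/m


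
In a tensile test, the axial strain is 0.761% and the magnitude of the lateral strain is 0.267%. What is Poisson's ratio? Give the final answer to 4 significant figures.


nu = -epsilon_lat / epsilon_axial
Lateral strain is contraction (negative), so using magnitudes:
nu = 0.267 / 0.761
nu = 0.3509


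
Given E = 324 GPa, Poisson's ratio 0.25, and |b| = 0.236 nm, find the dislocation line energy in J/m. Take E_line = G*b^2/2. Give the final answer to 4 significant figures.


Step 1: G = E / (2*(1+nu))
G = 324 / (2*(1+0.25)) = 129.6 GPa = 1.296e+11 Pa
Step 2: E_line = G*b^2/2
b = 0.236 nm = 2.36e-10 m
E_line = 0.5 * 1.296e+11 * (2.36e-10)^2 = 3.609e-09 J/m


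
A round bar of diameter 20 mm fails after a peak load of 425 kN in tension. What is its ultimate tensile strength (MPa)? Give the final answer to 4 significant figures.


A0 = pi*(d/2)^2 = pi*(20/2)^2 = 314.159 mm^2
UTS = F_max / A0 = 425*1000 / 314.159
UTS = 1353 MPa


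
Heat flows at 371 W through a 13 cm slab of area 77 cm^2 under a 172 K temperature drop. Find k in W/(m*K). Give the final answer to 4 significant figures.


k = Q*L / (A*dT)
L = 0.13 m, A = 7.7e-03 m^2
k = 371 * 0.13 / (7.7e-03 * 172)
k = 36.42 W/(m*K)


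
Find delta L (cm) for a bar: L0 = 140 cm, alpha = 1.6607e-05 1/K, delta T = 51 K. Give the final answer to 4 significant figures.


dL = L0 * alpha * dT
dL = 140 * 1.6607e-05 * 51
dL = 0.1186 cm


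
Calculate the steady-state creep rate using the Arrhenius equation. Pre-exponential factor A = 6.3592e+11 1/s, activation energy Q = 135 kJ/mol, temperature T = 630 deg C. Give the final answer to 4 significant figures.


rate = A * exp(-Q / (R*T))
T = 630 + 273.15 = 903.15 K
rate = 6.3592e+11 * exp(-135e3 / (8.314 * 903.15))
rate = 9891 1/s


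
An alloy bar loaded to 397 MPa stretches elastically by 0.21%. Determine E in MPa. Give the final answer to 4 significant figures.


E = sigma / epsilon
epsilon = 0.21% = 2.1e-03
E = 397 / 2.1e-03
E = 189000 MPa


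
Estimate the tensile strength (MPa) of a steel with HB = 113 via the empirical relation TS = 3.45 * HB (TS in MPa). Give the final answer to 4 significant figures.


TS (MPa) = 3.45 * HB
TS = 3.45 * 113
TS = 389.9 MPa


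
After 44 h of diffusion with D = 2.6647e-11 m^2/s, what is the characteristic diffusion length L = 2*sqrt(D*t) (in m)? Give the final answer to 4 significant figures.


t = 44 hr = 158400 s
Diffusion length = 2*sqrt(D*t)
= 2*sqrt(2.6647e-11 * 158400)
= 4.109e-03 m


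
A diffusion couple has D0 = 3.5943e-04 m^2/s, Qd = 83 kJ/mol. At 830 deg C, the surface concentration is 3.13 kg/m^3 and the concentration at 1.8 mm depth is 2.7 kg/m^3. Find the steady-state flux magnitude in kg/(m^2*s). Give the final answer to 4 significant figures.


Step 1: D = D0 * exp(-Qd/(R*T))
T = 830 + 273.15 = 1103.15 K
D = 3.5943e-04 * exp(-83e3 / (8.314 * 1103.15)) = 4.22071e-08 m^2/s
Step 2: J = D * (C1 - C2) / dx
J = 4.22071e-08 * (3.13 - 2.7) / 1.8e-03
J = 1.008e-05 kg/(m^2*s)


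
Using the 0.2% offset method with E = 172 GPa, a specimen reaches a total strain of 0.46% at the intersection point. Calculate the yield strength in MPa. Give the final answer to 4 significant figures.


Offset strain = 0.002
Elastic strain at yield = total_strain - offset = 4.6e-03 - 0.002 = 2.6e-03
sigma_y = E * elastic_strain = 172000 * 2.6e-03
sigma_y = 447.2 MPa


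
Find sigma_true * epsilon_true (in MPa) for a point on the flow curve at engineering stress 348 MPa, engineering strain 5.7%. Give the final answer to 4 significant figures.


sigma_true = sigma_eng * (1 + epsilon_eng)
sigma_true = 348 * (1 + 0.057) = 367.836 MPa
epsilon_true = ln(1 + epsilon_eng)
epsilon_true = ln(1 + 0.057) = 0.0554347
sigma_true * epsilon_true = 367.836 * 0.0554347 = 20.39 MPa


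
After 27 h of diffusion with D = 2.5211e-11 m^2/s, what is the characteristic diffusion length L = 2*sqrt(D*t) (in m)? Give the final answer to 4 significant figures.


t = 27 hr = 97200 s
Diffusion length = 2*sqrt(D*t)
= 2*sqrt(2.5211e-11 * 97200)
= 3.131e-03 m


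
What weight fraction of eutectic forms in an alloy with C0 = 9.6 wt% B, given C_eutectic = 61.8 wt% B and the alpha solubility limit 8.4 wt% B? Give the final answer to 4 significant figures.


f_primary = (C_e - C0) / (C_e - C_alpha_max)
f_primary = (61.8 - 9.6) / (61.8 - 8.4)
f_primary = 0.977528
f_eutectic = 1 - 0.977528 = 0.02247


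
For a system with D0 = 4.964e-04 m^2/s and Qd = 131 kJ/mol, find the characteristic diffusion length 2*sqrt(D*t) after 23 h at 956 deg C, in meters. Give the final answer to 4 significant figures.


Step 1: D = D0 * exp(-Qd/(R*T))
T = 1229.15 K
D = 4.964e-04 * exp(-131e3 / (8.314 * 1229.15)) = 1.34457e-09 m^2/s
Step 2: L = 2*sqrt(D*t)
t = 23 h = 82800 s
L = 2*sqrt(1.34457e-09 * 82800) = 0.0211 m


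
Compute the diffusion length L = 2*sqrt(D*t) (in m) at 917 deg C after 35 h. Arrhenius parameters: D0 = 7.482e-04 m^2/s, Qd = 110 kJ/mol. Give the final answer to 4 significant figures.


Step 1: D = D0 * exp(-Qd/(R*T))
T = 1190.15 K
D = 7.482e-04 * exp(-110e3 / (8.314 * 1190.15)) = 1.11183e-08 m^2/s
Step 2: L = 2*sqrt(D*t)
t = 35 h = 126000 s
L = 2*sqrt(1.11183e-08 * 126000) = 0.07486 m


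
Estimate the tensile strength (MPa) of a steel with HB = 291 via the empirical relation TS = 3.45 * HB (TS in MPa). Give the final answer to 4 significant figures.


TS (MPa) = 3.45 * HB
TS = 3.45 * 291
TS = 1004 MPa


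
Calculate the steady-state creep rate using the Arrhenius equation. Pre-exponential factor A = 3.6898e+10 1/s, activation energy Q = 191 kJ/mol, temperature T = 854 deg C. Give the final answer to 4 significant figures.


rate = A * exp(-Q / (R*T))
T = 854 + 273.15 = 1127.15 K
rate = 3.6898e+10 * exp(-191e3 / (8.314 * 1127.15))
rate = 51.92 1/s


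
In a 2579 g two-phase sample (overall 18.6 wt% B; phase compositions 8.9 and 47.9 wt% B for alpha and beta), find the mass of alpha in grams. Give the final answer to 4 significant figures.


f_alpha = (C_beta - C0) / (C_beta - C_alpha)
f_alpha = (47.9 - 18.6) / (47.9 - 8.9) = 0.751282
m_alpha = f_alpha * m_total = 0.751282 * 2579 = 1938 g


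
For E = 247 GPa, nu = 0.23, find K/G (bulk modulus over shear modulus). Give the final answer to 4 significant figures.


G = E / (2*(1+nu))
G = 247 / (2*(1+0.23)) = 100.407 GPa
K = E / (3*(1-2*nu))
K = 247 / (3*(1-2*0.23)) = 152.469 GPa
K/G = 152.469 / 100.407 = 1.519


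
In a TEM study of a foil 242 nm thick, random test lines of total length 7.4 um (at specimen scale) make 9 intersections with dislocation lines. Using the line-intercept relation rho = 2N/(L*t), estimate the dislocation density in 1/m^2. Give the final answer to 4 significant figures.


rho = 2N / (L * t)
L = 7.4 um = 7.4e-06 m, t = 242 nm = 2.42e-07 m
rho = 2 * 9 / (7.4e-06 * 2.42e-07)
rho = 1.005e+13 1/m^2


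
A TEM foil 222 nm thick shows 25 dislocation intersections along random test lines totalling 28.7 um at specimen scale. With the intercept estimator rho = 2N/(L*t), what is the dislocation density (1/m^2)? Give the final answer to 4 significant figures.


rho = 2N / (L * t)
L = 28.7 um = 2.87e-05 m, t = 222 nm = 2.22e-07 m
rho = 2 * 25 / (2.87e-05 * 2.22e-07)
rho = 7.848e+12 1/m^2


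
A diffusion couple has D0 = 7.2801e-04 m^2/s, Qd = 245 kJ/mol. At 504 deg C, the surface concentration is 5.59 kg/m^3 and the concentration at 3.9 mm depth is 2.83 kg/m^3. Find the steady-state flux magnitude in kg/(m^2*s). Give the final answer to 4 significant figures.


Step 1: D = D0 * exp(-Qd/(R*T))
T = 504 + 273.15 = 777.15 K
D = 7.2801e-04 * exp(-245e3 / (8.314 * 777.15)) = 2.47936e-20 m^2/s
Step 2: J = D * (C1 - C2) / dx
J = 2.47936e-20 * (5.59 - 2.83) / 3.9e-03
J = 1.755e-17 kg/(m^2*s)


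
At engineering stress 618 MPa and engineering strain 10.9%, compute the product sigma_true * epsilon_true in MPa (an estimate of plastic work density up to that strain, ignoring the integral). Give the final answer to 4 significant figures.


sigma_true = sigma_eng * (1 + epsilon_eng)
sigma_true = 618 * (1 + 0.109) = 685.362 MPa
epsilon_true = ln(1 + epsilon_eng)
epsilon_true = ln(1 + 0.109) = 0.103459
sigma_true * epsilon_true = 685.362 * 0.103459 = 70.91 MPa


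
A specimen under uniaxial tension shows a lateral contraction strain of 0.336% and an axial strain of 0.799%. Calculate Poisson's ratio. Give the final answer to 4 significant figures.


nu = -epsilon_lat / epsilon_axial
Lateral strain is contraction (negative), so using magnitudes:
nu = 0.336 / 0.799
nu = 0.4205


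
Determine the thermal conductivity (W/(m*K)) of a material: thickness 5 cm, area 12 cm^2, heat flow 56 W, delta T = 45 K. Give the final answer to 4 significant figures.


k = Q*L / (A*dT)
L = 0.05 m, A = 1.2e-03 m^2
k = 56 * 0.05 / (1.2e-03 * 45)
k = 51.85 W/(m*K)


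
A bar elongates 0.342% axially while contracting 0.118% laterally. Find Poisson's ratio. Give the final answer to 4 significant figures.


nu = -epsilon_lat / epsilon_axial
Lateral strain is contraction (negative), so using magnitudes:
nu = 0.118 / 0.342
nu = 0.345


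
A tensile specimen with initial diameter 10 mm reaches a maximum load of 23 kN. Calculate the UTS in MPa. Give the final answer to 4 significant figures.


A0 = pi*(d/2)^2 = pi*(10/2)^2 = 78.5398 mm^2
UTS = F_max / A0 = 23*1000 / 78.5398
UTS = 292.8 MPa


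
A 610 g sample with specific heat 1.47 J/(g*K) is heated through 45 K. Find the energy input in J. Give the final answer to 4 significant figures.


Q = m * cp * dT
Q = 610 * 1.47 * 45
Q = 40350 J


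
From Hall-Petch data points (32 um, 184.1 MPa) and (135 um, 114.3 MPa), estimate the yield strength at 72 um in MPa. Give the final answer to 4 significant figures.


sigma_y = sigma0 + k / sqrt(d)
1/sqrt(d1) = 1/sqrt(3.2e-05) = 176.777;  1/sqrt(d2) = 86.0663
k = (sigma1 - sigma2) / (1/sqrt(d1) - 1/sqrt(d2)) = (184.1 - 114.3) / (176.777 - 86.0663) = 0.769482 MPa*m^0.5
sigma0 = sigma1 - k/sqrt(d1) = 184.1 - 0.769482*176.777 = 48.0736 MPa
sigma_y(d3) = 48.0736 + 0.769482 / sqrt(7.2e-05) = 138.8 MPa


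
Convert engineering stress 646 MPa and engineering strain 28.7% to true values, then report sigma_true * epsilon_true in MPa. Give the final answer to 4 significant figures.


sigma_true = sigma_eng * (1 + epsilon_eng)
sigma_true = 646 * (1 + 0.287) = 831.402 MPa
epsilon_true = ln(1 + epsilon_eng)
epsilon_true = ln(1 + 0.287) = 0.252314
sigma_true * epsilon_true = 831.402 * 0.252314 = 209.8 MPa


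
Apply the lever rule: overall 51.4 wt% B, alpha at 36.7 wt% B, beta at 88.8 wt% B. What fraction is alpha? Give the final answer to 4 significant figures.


f_alpha = (C_beta - C0) / (C_beta - C_alpha)
f_alpha = (88.8 - 51.4) / (88.8 - 36.7)
f_alpha = 0.7179


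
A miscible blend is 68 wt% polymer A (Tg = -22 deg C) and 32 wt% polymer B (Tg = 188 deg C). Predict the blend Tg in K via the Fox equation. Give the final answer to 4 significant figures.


1/Tg = w1/Tg1 + w2/Tg2 (in Kelvin)
Tg1 = 251.15 K, Tg2 = 461.15 K
1/Tg = 0.68/251.15 + 0.32/461.15
Tg = 294 K


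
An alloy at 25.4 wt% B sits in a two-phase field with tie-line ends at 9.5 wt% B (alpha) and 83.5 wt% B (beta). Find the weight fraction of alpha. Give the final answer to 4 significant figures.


f_alpha = (C_beta - C0) / (C_beta - C_alpha)
f_alpha = (83.5 - 25.4) / (83.5 - 9.5)
f_alpha = 0.7851


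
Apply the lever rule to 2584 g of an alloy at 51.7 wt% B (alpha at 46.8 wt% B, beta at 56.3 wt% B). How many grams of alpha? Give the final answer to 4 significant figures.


f_alpha = (C_beta - C0) / (C_beta - C_alpha)
f_alpha = (56.3 - 51.7) / (56.3 - 46.8) = 0.484211
m_alpha = f_alpha * m_total = 0.484211 * 2584 = 1251 g


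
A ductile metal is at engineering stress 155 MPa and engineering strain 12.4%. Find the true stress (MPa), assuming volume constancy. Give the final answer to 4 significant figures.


sigma_true = sigma_eng * (1 + epsilon_eng)
sigma_true = 155 * (1 + 0.124)
sigma_true = 174.2 MPa


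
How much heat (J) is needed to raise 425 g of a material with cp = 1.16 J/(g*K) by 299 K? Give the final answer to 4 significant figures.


Q = m * cp * dT
Q = 425 * 1.16 * 299
Q = 147400 J


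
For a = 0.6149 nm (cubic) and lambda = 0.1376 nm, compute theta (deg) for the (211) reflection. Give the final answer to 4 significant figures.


d = a / sqrt(h^2+k^2+l^2)
d = 0.6149 / sqrt(6) = 0.251032 nm
lambda = 2*d*sin(theta)  =>  sin(theta) = lambda / (2*d)
sin(theta) = 0.1376 / (2 * 0.251032) = 0.274069
theta = 15.91 deg


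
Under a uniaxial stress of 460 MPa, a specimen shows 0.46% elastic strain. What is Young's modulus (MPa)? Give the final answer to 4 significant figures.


E = sigma / epsilon
epsilon = 0.46% = 4.6e-03
E = 460 / 4.6e-03
E = 100000 MPa


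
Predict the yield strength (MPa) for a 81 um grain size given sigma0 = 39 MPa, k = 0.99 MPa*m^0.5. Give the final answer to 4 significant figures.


sigma_y = sigma0 + k / sqrt(d)
d = 81 um = 8.1e-05 m
sigma_y = 39 + 0.99 / sqrt(8.1e-05)
sigma_y = 149 MPa


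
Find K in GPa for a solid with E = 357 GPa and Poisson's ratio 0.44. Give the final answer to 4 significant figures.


K = E / (3*(1-2*nu))
K = 357 / (3*(1-2*0.44))
K = 991.7 GPa


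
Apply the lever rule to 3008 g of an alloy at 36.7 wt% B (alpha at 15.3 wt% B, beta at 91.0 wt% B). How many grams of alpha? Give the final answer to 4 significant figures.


f_alpha = (C_beta - C0) / (C_beta - C_alpha)
f_alpha = (91.0 - 36.7) / (91.0 - 15.3) = 0.717305
m_alpha = f_alpha * m_total = 0.717305 * 3008 = 2158 g


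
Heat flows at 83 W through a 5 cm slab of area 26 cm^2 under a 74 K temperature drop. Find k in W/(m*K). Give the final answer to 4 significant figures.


k = Q*L / (A*dT)
L = 0.05 m, A = 2.6e-03 m^2
k = 83 * 0.05 / (2.6e-03 * 74)
k = 21.57 W/(m*K)


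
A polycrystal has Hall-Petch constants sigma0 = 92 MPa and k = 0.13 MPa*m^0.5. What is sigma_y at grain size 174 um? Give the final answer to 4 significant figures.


sigma_y = sigma0 + k / sqrt(d)
d = 174 um = 1.74e-04 m
sigma_y = 92 + 0.13 / sqrt(1.74e-04)
sigma_y = 101.9 MPa


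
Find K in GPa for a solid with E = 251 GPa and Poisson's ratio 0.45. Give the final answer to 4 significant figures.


K = E / (3*(1-2*nu))
K = 251 / (3*(1-2*0.45))
K = 836.7 GPa


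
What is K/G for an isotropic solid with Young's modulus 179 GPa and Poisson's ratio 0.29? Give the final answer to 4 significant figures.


G = E / (2*(1+nu))
G = 179 / (2*(1+0.29)) = 69.3798 GPa
K = E / (3*(1-2*nu))
K = 179 / (3*(1-2*0.29)) = 142.063 GPa
K/G = 142.063 / 69.3798 = 2.048


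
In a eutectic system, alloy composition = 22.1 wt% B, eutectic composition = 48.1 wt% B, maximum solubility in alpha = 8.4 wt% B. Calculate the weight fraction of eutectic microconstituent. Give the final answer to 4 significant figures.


f_primary = (C_e - C0) / (C_e - C_alpha_max)
f_primary = (48.1 - 22.1) / (48.1 - 8.4)
f_primary = 0.654912
f_eutectic = 1 - 0.654912 = 0.3451


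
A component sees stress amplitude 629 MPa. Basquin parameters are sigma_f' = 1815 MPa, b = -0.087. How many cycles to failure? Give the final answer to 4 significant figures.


sigma_a = sigma_f' * (2*Nf)^b
2*Nf = (sigma_a / sigma_f')^(1/b)
2*Nf = (629 / 1815)^(1/-0.087)
2*Nf = 194964
Nf = 97480 cycles


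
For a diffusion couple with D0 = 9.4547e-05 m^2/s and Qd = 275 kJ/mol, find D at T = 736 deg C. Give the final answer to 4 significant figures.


D = D0 * exp(-Qd / (R*T))
T = 1009.15 K
D = 9.4547e-05 * exp(-275e3 / (8.314 * 1009.15))
D = 5.506e-19 m^2/s


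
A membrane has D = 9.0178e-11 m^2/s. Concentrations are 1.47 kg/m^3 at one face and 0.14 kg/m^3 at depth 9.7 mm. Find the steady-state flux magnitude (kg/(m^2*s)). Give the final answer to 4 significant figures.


J = -D * (dC/dx) = D * (C1 - C2) / dx
J = 9.0178e-11 * (1.47 - 0.14) / 9.7e-03
J = 1.236e-08 kg/(m^2*s)


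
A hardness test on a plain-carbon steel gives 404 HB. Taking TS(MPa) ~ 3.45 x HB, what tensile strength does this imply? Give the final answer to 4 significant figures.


TS (MPa) = 3.45 * HB
TS = 3.45 * 404
TS = 1394 MPa


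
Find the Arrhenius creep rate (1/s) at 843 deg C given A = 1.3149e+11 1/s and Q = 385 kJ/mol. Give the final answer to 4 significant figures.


rate = A * exp(-Q / (R*T))
T = 843 + 273.15 = 1116.15 K
rate = 1.3149e+11 * exp(-385e3 / (8.314 * 1116.15))
rate = 1.261e-07 1/s


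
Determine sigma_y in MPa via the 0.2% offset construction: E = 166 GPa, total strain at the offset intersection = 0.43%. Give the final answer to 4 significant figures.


Offset strain = 0.002
Elastic strain at yield = total_strain - offset = 4.3e-03 - 0.002 = 2.3e-03
sigma_y = E * elastic_strain = 166000 * 2.3e-03
sigma_y = 381.8 MPa


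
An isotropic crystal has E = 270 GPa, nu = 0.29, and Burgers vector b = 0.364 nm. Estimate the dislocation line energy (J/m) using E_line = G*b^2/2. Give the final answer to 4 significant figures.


Step 1: G = E / (2*(1+nu))
G = 270 / (2*(1+0.29)) = 104.651 GPa = 1.04651e+11 Pa
Step 2: E_line = G*b^2/2
b = 0.364 nm = 3.64e-10 m
E_line = 0.5 * 1.04651e+11 * (3.64e-10)^2 = 6.933e-09 J/m


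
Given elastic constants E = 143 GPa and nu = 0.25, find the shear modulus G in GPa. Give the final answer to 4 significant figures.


G = E / (2*(1+nu))
G = 143 / (2*(1+0.25))
G = 57.2 GPa


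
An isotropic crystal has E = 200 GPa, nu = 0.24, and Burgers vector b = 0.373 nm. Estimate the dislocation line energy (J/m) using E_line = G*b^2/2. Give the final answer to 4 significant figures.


Step 1: G = E / (2*(1+nu))
G = 200 / (2*(1+0.24)) = 80.6452 GPa = 8.06452e+10 Pa
Step 2: E_line = G*b^2/2
b = 0.373 nm = 3.73e-10 m
E_line = 0.5 * 8.06452e+10 * (3.73e-10)^2 = 5.61e-09 J/m


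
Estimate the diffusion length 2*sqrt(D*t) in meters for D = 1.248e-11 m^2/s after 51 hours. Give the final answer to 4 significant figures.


t = 51 hr = 183600 s
Diffusion length = 2*sqrt(D*t)
= 2*sqrt(1.248e-11 * 183600)
= 3.027e-03 m


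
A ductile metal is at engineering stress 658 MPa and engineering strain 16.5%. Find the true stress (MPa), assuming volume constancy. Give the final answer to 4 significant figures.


sigma_true = sigma_eng * (1 + epsilon_eng)
sigma_true = 658 * (1 + 0.165)
sigma_true = 766.6 MPa


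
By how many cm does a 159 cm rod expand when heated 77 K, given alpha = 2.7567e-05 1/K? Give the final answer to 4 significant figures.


dL = L0 * alpha * dT
dL = 159 * 2.7567e-05 * 77
dL = 0.3375 cm


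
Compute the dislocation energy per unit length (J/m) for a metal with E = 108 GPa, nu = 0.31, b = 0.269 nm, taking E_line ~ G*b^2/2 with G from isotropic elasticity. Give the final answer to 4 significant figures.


Step 1: G = E / (2*(1+nu))
G = 108 / (2*(1+0.31)) = 41.2214 GPa = 4.12214e+10 Pa
Step 2: E_line = G*b^2/2
b = 0.269 nm = 2.69e-10 m
E_line = 0.5 * 4.12214e+10 * (2.69e-10)^2 = 1.491e-09 J/m


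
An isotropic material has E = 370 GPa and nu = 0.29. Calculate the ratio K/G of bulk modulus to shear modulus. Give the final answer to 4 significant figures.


G = E / (2*(1+nu))
G = 370 / (2*(1+0.29)) = 143.411 GPa
K = E / (3*(1-2*nu))
K = 370 / (3*(1-2*0.29)) = 293.651 GPa
K/G = 293.651 / 143.411 = 2.048


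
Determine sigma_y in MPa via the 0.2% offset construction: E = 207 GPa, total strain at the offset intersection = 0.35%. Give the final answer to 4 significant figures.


Offset strain = 0.002
Elastic strain at yield = total_strain - offset = 3.5e-03 - 0.002 = 1.5e-03
sigma_y = E * elastic_strain = 207000 * 1.5e-03
sigma_y = 310.5 MPa


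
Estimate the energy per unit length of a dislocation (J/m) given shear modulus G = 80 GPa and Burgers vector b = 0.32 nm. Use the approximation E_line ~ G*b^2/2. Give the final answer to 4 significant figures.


E = G*b^2/2
b = 0.32 nm = 3.2e-10 m
G = 80 GPa = 8e+10 Pa
E = 0.5 * 8e+10 * (3.2e-10)^2
E = 4.096e-09 J/m


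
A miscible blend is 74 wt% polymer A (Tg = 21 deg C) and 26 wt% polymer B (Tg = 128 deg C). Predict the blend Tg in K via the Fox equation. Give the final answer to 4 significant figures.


1/Tg = w1/Tg1 + w2/Tg2 (in Kelvin)
Tg1 = 294.15 K, Tg2 = 401.15 K
1/Tg = 0.74/294.15 + 0.26/401.15
Tg = 316.1 K


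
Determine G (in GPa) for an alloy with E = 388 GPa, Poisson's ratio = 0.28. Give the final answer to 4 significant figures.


G = E / (2*(1+nu))
G = 388 / (2*(1+0.28))
G = 151.6 GPa


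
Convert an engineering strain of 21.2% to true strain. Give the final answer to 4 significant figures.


epsilon_true = ln(1 + epsilon_eng)
epsilon_true = ln(1 + 0.212)
epsilon_true = 0.1923


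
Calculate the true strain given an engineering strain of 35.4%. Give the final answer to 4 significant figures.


epsilon_true = ln(1 + epsilon_eng)
epsilon_true = ln(1 + 0.354)
epsilon_true = 0.3031


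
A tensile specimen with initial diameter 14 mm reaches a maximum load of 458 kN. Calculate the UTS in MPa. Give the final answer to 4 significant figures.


A0 = pi*(d/2)^2 = pi*(14/2)^2 = 153.938 mm^2
UTS = F_max / A0 = 458*1000 / 153.938
UTS = 2975 MPa


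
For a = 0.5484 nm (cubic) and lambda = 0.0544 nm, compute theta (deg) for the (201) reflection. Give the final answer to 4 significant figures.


d = a / sqrt(h^2+k^2+l^2)
d = 0.5484 / sqrt(5) = 0.245252 nm
lambda = 2*d*sin(theta)  =>  sin(theta) = lambda / (2*d)
sin(theta) = 0.0544 / (2 * 0.245252) = 0.110906
theta = 6.368 deg


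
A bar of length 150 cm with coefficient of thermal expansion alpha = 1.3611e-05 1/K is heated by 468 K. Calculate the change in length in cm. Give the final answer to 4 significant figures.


dL = L0 * alpha * dT
dL = 150 * 1.3611e-05 * 468
dL = 0.9555 cm


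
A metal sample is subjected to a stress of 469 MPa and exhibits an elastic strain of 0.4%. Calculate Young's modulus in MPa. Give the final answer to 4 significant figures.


E = sigma / epsilon
epsilon = 0.4% = 4e-03
E = 469 / 4e-03
E = 117300 MPa


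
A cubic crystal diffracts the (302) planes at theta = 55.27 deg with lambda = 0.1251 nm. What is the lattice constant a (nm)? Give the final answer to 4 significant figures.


d = lambda / (2*sin(theta))
d = 0.1251 / (2*sin(55.27 deg))
d = 0.0761092 nm
a = d * sqrt(h^2+k^2+l^2) = 0.0761092 * sqrt(13)
a = 0.2744 nm


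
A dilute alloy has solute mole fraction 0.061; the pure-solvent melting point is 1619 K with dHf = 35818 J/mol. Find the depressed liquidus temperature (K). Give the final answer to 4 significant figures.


dT = R*Tm^2*x / dHf
dT = 8.314 * 1619^2 * 0.061 / 35818
dT = 37.1135 K
T_new = 1619 - 37.1135 = 1582 K


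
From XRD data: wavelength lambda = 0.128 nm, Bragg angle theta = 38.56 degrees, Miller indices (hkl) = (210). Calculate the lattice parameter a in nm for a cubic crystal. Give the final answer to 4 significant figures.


d = lambda / (2*sin(theta))
d = 0.128 / (2*sin(38.56 deg))
d = 0.102674 nm
a = d * sqrt(h^2+k^2+l^2) = 0.102674 * sqrt(5)
a = 0.2296 nm


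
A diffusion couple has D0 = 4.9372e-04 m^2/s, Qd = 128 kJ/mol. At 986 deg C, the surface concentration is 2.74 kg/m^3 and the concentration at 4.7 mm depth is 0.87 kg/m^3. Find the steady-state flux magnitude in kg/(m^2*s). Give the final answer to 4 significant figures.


Step 1: D = D0 * exp(-Qd/(R*T))
T = 986 + 273.15 = 1259.15 K
D = 4.9372e-04 * exp(-128e3 / (8.314 * 1259.15)) = 2.4173e-09 m^2/s
Step 2: J = D * (C1 - C2) / dx
J = 2.4173e-09 * (2.74 - 0.87) / 4.7e-03
J = 9.618e-07 kg/(m^2*s)


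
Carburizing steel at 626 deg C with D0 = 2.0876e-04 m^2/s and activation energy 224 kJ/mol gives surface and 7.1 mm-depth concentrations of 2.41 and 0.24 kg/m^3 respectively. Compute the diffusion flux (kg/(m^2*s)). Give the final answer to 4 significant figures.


Step 1: D = D0 * exp(-Qd/(R*T))
T = 626 + 273.15 = 899.15 K
D = 2.0876e-04 * exp(-224e3 / (8.314 * 899.15)) = 2.02426e-17 m^2/s
Step 2: J = D * (C1 - C2) / dx
J = 2.02426e-17 * (2.41 - 0.24) / 7.1e-03
J = 6.187e-15 kg/(m^2*s)


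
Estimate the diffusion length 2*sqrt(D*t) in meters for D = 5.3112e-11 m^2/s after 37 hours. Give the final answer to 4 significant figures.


t = 37 hr = 133200 s
Diffusion length = 2*sqrt(D*t)
= 2*sqrt(5.3112e-11 * 133200)
= 5.32e-03 m


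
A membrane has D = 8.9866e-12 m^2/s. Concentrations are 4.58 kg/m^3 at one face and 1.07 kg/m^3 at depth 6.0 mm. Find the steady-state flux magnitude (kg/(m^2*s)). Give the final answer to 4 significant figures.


J = -D * (dC/dx) = D * (C1 - C2) / dx
J = 8.9866e-12 * (4.58 - 1.07) / 6e-03
J = 5.257e-09 kg/(m^2*s)


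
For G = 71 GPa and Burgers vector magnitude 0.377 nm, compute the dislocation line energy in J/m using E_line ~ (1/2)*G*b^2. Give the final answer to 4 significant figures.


E = G*b^2/2
b = 0.377 nm = 3.77e-10 m
G = 71 GPa = 7.1e+10 Pa
E = 0.5 * 7.1e+10 * (3.77e-10)^2
E = 5.046e-09 J/m


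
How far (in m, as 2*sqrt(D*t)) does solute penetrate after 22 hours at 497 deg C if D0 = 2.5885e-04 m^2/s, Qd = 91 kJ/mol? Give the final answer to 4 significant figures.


Step 1: D = D0 * exp(-Qd/(R*T))
T = 770.15 K
D = 2.5885e-04 * exp(-91e3 / (8.314 * 770.15)) = 1.74118e-10 m^2/s
Step 2: L = 2*sqrt(D*t)
t = 22 h = 79200 s
L = 2*sqrt(1.74118e-10 * 79200) = 7.427e-03 m


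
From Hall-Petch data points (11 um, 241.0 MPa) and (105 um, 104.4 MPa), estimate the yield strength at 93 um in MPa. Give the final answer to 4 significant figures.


sigma_y = sigma0 + k / sqrt(d)
1/sqrt(d1) = 1/sqrt(1.1e-05) = 301.511;  1/sqrt(d2) = 97.59
k = (sigma1 - sigma2) / (1/sqrt(d1) - 1/sqrt(d2)) = (241.0 - 104.4) / (301.511 - 97.59) = 0.669866 MPa*m^0.5
sigma0 = sigma1 - k/sqrt(d1) = 241.0 - 0.669866*301.511 = 39.0278 MPa
sigma_y(d3) = 39.0278 + 0.669866 / sqrt(9.3e-05) = 108.5 MPa


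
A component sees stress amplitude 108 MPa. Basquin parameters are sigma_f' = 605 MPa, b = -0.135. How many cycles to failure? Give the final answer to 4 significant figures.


sigma_a = sigma_f' * (2*Nf)^b
2*Nf = (sigma_a / sigma_f')^(1/b)
2*Nf = (108 / 605)^(1/-0.135)
2*Nf = 349299
Nf = 174600 cycles


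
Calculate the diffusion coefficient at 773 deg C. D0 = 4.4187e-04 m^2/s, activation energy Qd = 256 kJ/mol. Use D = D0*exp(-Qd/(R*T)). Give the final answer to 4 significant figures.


D = D0 * exp(-Qd / (R*T))
T = 1046.15 K
D = 4.4187e-04 * exp(-256e3 / (8.314 * 1046.15))
D = 7.289e-17 m^2/s


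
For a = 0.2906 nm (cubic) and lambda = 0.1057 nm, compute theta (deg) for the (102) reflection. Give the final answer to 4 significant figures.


d = a / sqrt(h^2+k^2+l^2)
d = 0.2906 / sqrt(5) = 0.12996 nm
lambda = 2*d*sin(theta)  =>  sin(theta) = lambda / (2*d)
sin(theta) = 0.1057 / (2 * 0.12996) = 0.406663
theta = 24 deg


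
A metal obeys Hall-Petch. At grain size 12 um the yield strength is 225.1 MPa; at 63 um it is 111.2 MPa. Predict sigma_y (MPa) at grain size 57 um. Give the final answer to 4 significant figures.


sigma_y = sigma0 + k / sqrt(d)
1/sqrt(d1) = 1/sqrt(1.2e-05) = 288.675;  1/sqrt(d2) = 125.988
k = (sigma1 - sigma2) / (1/sqrt(d1) - 1/sqrt(d2)) = (225.1 - 111.2) / (288.675 - 125.988) = 0.700118 MPa*m^0.5
sigma0 = sigma1 - k/sqrt(d1) = 225.1 - 0.700118*288.675 = 22.9935 MPa
sigma_y(d3) = 22.9935 + 0.700118 / sqrt(5.7e-05) = 115.7 MPa


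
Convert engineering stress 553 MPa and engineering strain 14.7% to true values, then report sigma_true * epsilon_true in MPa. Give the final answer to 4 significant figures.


sigma_true = sigma_eng * (1 + epsilon_eng)
sigma_true = 553 * (1 + 0.147) = 634.291 MPa
epsilon_true = ln(1 + epsilon_eng)
epsilon_true = ln(1 + 0.147) = 0.13715
sigma_true * epsilon_true = 634.291 * 0.13715 = 86.99 MPa


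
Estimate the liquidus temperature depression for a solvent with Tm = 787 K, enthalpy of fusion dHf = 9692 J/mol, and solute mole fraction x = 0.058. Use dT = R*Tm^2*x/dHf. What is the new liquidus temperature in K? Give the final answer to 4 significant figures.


dT = R*Tm^2*x / dHf
dT = 8.314 * 787^2 * 0.058 / 9692
dT = 30.8158 K
T_new = 787 - 30.8158 = 756.2 K
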